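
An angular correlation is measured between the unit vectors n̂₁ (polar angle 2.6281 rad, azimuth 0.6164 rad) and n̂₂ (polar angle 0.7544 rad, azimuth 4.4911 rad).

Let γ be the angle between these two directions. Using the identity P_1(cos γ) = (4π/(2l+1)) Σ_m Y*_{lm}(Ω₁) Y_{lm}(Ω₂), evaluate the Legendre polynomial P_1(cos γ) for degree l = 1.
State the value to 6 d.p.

-0.884697

Term-by-term m-sum for l=1 (normalisation 4π/3 = 4.188790):
  m=-1: (0.138481, 0.098112) × (-0.051933, 0.230843) = (-0.029840, 0.026872)  (running Σ = (-0.029840, 0.026872))
  m=0: (-0.425589, -0.000000) × (0.356036, 0.000000) = (-0.151525, -0.000000)  (running Σ = (-0.181365, 0.026872))
  m=1: (-0.138481, 0.098112) × (0.051933, 0.230843) = (-0.029840, -0.026872)  (running Σ = (-0.211206, 0.000000))
Total Σ_m = (-0.211206, 0.000000). Multiply by 4.188790: (-0.884697, 0.000000). P_1(cos γ) = -0.884697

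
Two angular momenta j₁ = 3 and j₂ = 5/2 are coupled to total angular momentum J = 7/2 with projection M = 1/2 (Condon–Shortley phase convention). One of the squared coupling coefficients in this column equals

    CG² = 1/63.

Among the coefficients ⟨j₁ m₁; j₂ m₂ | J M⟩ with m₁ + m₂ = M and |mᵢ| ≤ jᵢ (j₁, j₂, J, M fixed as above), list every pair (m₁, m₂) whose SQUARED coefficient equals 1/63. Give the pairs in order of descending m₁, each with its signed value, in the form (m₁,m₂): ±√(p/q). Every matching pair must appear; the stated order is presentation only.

(1,-1/2): −√(1/63)

Admissible pairs with m₁+m₂ = M = 1/2: (-2,5/2), (-1,3/2), (0,1/2), (1,-1/2), (2,-3/2), (3,-5/2)
  (m₁,m₂)=(3,-5/2): CG² = 2/21, CG = +√(2/21)
  (m₁,m₂)=(2,-3/2): CG² = 20/63, CG = +√(20/63)
  (m₁,m₂)=(1,-1/2): CG² = 1/63, CG = −√(1/63)   ← matches the target
  (m₁,m₂)=(0,1/2): CG² = 4/21, CG = −√(4/21)
  (m₁,m₂)=(-1,3/2): CG² = 8/63, CG = +√(8/63)
  (m₁,m₂)=(-2,5/2): CG² = 16/63, CG = +√(16/63)
Pairs with CG² = 1/63: (1,-1/2): −√(1/63)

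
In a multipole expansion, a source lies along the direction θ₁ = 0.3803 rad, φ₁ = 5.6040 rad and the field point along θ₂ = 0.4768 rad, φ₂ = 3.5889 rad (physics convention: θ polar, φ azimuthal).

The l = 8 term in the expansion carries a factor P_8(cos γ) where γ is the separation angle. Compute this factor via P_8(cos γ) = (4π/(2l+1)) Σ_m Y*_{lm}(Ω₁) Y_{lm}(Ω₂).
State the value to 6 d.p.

Expand P_8 via completeness: Σ_{m} conj(Y_{8,m}) at Ω₁ times Y_{8,m} at Ω₂ —
  m=-8: Y*=+0.000123+0.000140i  Y=-0.000919+0.000429i  product -0.000000-0.000000i
  m=-7: Y*=+0.000078+0.001857i  Y=+0.007855+0.000082i  product +0.000000+0.000015i
  m=-6: Y*=-0.006992+0.009444i  Y=-0.034203-0.016850i  product +0.000398-0.000205i
  m=-5: Y*=-0.051156+0.013299i  Y=+0.080317+0.102269i  product -0.005469-0.004164i
  m=-4: Y*=-0.157435-0.071224i  Y=-0.068225-0.307356i  product -0.011150+0.053248i
  m=-3: Y*=-0.178747-0.354730i  Y=-0.115353+0.495171i  product +0.196271-0.047591i
  m=-2: Y*=+0.119984-0.556308i  Y=+0.267071-0.332854i  product -0.153125-0.188511i
  m=-1: Y*=+0.229463-0.185249i  Y=+0.088998-0.042696i  product +0.012512-0.026284i
  m=+0: Y*=-0.387260-0.000000i  Y=-0.465826+0.000000i  product +0.180396+0.000000i
  m=+1: Y*=-0.229463-0.185249i  Y=-0.088998-0.042696i  product +0.012512+0.026284i
  m=+2: Y*=+0.119984+0.556308i  Y=+0.267071+0.332854i  product -0.153125+0.188511i
  m=+3: Y*=+0.178747-0.354730i  Y=+0.115353+0.495171i  product +0.196271+0.047591i
  m=+4: Y*=-0.157435+0.071224i  Y=-0.068225+0.307356i  product -0.011150-0.053248i
  m=+5: Y*=+0.051156+0.013299i  Y=-0.080317+0.102269i  product -0.005469+0.004164i
  m=+6: Y*=-0.006992-0.009444i  Y=-0.034203+0.016850i  product +0.000398+0.000205i
  m=+7: Y*=-0.000078+0.001857i  Y=-0.007855+0.000082i  product +0.000000-0.000015i
  m=+8: Y*=+0.000123-0.000140i  Y=-0.000919-0.000429i  product -0.000000+0.000000i
Accumulated sum +0.259272+0.000000i; after 4π/(2l+1) scaling, +0.191653+0.000000i ⇒ P_8 = 0.191653

0.191653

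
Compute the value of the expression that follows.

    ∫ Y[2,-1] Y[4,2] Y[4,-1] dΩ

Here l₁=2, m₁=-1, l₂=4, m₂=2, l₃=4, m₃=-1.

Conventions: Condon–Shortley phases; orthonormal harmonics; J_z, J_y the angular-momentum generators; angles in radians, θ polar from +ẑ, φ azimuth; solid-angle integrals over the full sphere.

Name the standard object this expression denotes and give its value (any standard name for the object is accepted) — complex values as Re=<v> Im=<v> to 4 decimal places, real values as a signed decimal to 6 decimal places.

This is a Gaunt coefficient — the integral of a triple product of spherical harmonics over the sphere.
m-sum 0 ✓  L=10 even ✓  2≤4≤6 ✓
Π(2lᵢ+1) = 5×9×9 = 405
triangle coeff Δ(2,4,4) = 1/13860
Σ_t [0,2]: t=0:+1/192 t=1:−1/36 t=2:+1/192 = -5/288
(3j)²=20/693 [(2 4 4; 0 0 0)], sign=-1
Σ_t [1,2]: t=1:−1/240 t=2:+1/96 = 1/160
(3j)²=27/1540 [(2 4 4; -1 2 -1)], sign=-1
⇒ 4πI² = 1215/5929
I = (+1)√(1215/5929/(4π)) = 0.12770047

Gaunt coefficient, +0.127700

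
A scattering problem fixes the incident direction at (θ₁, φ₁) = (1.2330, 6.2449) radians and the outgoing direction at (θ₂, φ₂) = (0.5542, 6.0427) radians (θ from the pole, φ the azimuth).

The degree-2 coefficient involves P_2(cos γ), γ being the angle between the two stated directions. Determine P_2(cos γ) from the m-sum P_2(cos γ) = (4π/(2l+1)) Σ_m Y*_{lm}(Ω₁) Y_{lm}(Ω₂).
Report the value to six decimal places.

0.385222

Term-by-term m-sum for l=2 (normalisation 4π/5 = 2.513274):
  m=-2: (0.34284 - 0.02630j) × (0.09484 + 0.04949j) = 0.03382 + 0.01447j  (running Σ = 0.03382 + 0.01447j)
  m=-1: (0.24138 - 0.00925j) × (0.33576 + 0.08234j) = 0.08181 + 0.01677j  (running Σ = 0.11563 + 0.03124j)
  m=0: (-0.21147 + 0.00000j) × (0.36874 + 0.00000j) = -0.07798 + 0.00000j  (running Σ = 0.03765 + 0.03124j)
  m=1: (-0.24138 - 0.00925j) × (-0.33576 + 0.08234j) = 0.08181 - 0.01677j  (running Σ = 0.11946 + 0.01447j)
  m=2: (0.34284 + 0.02630j) × (0.09484 - 0.04949j) = 0.03382 - 0.01447j  (running Σ = 0.15328 + 0.00000j)
Total Σ_m = 0.15328 + 0.00000j. Multiply by 2.513274: 0.38522 + 0.00000j. P_2(cos γ) = 0.385222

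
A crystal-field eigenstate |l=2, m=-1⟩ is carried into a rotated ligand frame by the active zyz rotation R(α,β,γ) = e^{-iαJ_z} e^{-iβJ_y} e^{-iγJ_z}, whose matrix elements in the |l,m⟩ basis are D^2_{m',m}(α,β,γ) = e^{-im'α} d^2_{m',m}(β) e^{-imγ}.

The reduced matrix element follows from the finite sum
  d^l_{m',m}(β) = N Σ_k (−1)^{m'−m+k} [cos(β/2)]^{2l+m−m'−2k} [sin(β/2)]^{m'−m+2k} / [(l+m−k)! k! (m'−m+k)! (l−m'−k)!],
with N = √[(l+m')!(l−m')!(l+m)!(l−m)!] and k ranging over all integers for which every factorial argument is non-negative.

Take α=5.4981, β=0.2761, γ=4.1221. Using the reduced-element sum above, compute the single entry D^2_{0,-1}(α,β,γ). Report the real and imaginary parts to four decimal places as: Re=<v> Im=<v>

Re=0.1788 Im=0.2669

D^2_{0,-1}(5.4981,0.2761,4.1221) = e^{-i·0·5.4981}·d^2_{0,-1}(0.2761)·e^{-i·-1·4.1221}. Compute d first:
c=cos(0.276100/2)=0.990486, s=sin(0.276100/2)=0.137612; N=√[2·2·1·6]=4.898979
The bounds max(0,m−m')=0 and min(l+m,l−m')=1 give 2 terms
  k=0: (−1)^1·4.8990/(2)·0.9905^3·0.1376^1 = -0.327550
  k=1: (−1)^2·4.8990/(2)·0.9905^1·0.1376^3 = +0.006323
d^2_{0,-1}(0.2761) = -0.327550 +0.006323 = -0.321227
Attach z-rotation phases: D = e^{-i(0)(5.4981)}·(-0.321227)·e^{-i(-1)(4.1221)} = +0.178795+0.266869i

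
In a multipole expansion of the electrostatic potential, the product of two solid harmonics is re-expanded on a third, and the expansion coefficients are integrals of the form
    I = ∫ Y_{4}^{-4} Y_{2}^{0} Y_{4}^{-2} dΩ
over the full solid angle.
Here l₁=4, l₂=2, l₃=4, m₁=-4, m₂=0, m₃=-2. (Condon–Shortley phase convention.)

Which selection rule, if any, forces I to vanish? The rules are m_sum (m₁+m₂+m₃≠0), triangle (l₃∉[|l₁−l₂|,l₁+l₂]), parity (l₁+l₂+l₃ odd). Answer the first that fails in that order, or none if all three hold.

m_sum

azimuthal sum: -4 + 0 − 2 = -6  ✗
2 ≤ 4 ≤ 6 (triangle on l)
L = 4 + 2 + 4 = 10 (even)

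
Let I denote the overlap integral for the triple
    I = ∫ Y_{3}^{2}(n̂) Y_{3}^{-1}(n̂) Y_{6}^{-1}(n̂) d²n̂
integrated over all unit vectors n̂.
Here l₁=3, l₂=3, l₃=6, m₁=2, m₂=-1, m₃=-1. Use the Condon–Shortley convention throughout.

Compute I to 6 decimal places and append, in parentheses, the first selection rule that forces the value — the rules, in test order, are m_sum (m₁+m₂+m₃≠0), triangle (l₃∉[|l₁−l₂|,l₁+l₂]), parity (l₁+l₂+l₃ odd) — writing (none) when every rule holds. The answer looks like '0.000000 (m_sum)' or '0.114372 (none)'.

Checks pass: Σm=0; 12 even; l₃=6∈[0,6].
(2·3+1)(2·3+1)(2·6+1) = 637
Δ: 0! 6! 6! / 13! → 1/12012
sum: t=0:+1/1296 = 1/1296
3j²(3 3 6; 0 0 0) = Δ·Π!·Σ² = 100/3003  (sign +1)
sum: t=0:+1/5760 = 1/5760
3j²(3 3 6; 2 -1 -1) = Δ·Π!·Σ² = 5/572  (sign -1)
combine: 4πI² = 637·100/3003·5/572 = 875/4719
take √, sign -1: I = -0.12147142
No selection rule forces the value: the integral is nonzero (none).

-0.121471 (none)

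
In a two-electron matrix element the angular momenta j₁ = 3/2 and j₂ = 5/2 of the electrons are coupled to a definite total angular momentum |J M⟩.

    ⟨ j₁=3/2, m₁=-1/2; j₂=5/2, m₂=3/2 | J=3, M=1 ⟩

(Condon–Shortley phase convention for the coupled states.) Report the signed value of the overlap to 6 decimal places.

−√(49/120) = -0.639010

√[7·1!2!4!/8! · 1!2!4!1!4!2!] = √(96/5)
  +(−1)^0/∏(0,1,2,4,0,0)! = 1/48  (running 1/48)
  +(−1)^1/∏(1,0,1,3,1,1)! = -1/6  (running -7/48)
⟨..|..⟩ = √(96/5)·(-7/48) = -0.639010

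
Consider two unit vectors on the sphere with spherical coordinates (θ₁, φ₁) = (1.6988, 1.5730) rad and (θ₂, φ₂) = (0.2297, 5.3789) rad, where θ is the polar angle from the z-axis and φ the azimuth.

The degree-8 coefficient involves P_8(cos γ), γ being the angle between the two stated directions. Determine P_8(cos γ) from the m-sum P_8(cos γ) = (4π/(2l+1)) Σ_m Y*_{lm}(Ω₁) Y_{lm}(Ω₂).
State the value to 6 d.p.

Addition theorem: P_8(cos γ) = (4π/17) Σ_m Y*_{lm}(Ω₁) Y_{lm}(Ω₂), m = −8…8:
  m=-8: (+0.482569+0.008508i) × (+0.000002+0.000003i) = +0.000001+0.000001i  (running Σ = +0.000001+0.000001i)
  m=-7: (-0.003833+0.248450i) × (+0.000064+0.000003i) = -0.000001+0.000016i  (running Σ = +0.000000+0.000017i)
  m=-6: (+0.270705+0.003579i) × (+0.000454-0.000524i) = +0.000125-0.000140i  (running Σ = +0.000125-0.000123i)
  m=-5: (-0.003025+0.274507i) × (-0.001032-0.005338i) = +0.001469-0.000267i  (running Σ = +0.001593-0.000390i)
  m=-4: (+0.194302+0.001713i) × (-0.028114-0.014478i) = -0.005438-0.002861i  (running Σ = -0.003845-0.003251i)
  m=-3: (-0.001860+0.281391i) × (-0.122431+0.055962i) = -0.015519-0.034555i  (running Σ = -0.019364-0.037806i)
  m=-2: (+0.158517+0.000699i) × (-0.093046+0.383918i) = -0.015018+0.060792i  (running Σ = -0.034382+0.022986i)
  m=-1: (-0.000624+0.282992i) × (+0.418545+0.532100i) = -0.150841+0.118113i  (running Σ = -0.185223+0.141099i)
  m=0: (+0.147716-0.000000i) × (+0.292908+0.000000i) = +0.043267+0.000000i  (running Σ = -0.141955+0.141099i)
  m=1: (+0.000624+0.282992i) × (-0.418545+0.532100i) = -0.150841-0.118113i  (running Σ = -0.292796+0.022986i)
  m=2: (+0.158517-0.000699i) × (-0.093046-0.383918i) = -0.015018-0.060792i  (running Σ = -0.307814-0.037806i)
  m=3: (+0.001860+0.281391i) × (+0.122431+0.055962i) = -0.015519+0.034555i  (running Σ = -0.323333-0.003251i)
  m=4: (+0.194302-0.001713i) × (-0.028114+0.014478i) = -0.005438+0.002861i  (running Σ = -0.328771-0.000390i)
  m=5: (+0.003025+0.274507i) × (+0.001032-0.005338i) = +0.001469+0.000267i  (running Σ = -0.327303-0.000123i)
  m=6: (+0.270705-0.003579i) × (+0.000454+0.000524i) = +0.000125+0.000140i  (running Σ = -0.327178+0.000017i)
  m=7: (+0.003833+0.248450i) × (-0.000064+0.000003i) = -0.000001-0.000016i  (running Σ = -0.327179+0.000001i)
  m=8: (+0.482569-0.008508i) × (+0.000002-0.000003i) = +0.000001-0.000001i  (running Σ = -0.327178+0.000000i)
Total Σ_m = -0.327178+0.000000i. Multiply by 0.739198: -0.241849+0.000000i. P_8(cos γ) = -0.241849

-0.241849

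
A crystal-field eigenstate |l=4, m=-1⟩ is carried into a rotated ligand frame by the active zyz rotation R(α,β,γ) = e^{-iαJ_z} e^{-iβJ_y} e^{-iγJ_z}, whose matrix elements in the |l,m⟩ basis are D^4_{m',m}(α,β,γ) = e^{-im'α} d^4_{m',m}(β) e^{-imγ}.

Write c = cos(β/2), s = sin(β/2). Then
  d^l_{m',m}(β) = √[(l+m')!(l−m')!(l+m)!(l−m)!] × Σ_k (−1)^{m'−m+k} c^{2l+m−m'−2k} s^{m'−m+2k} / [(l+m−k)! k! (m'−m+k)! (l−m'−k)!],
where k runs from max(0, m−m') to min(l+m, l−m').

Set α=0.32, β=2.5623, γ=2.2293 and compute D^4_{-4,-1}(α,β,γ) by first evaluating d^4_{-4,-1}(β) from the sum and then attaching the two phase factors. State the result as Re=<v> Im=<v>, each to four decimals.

Re=-0.0117 Im=-0.0045

D^4_{-4,-1}(0.3200,2.5623,2.2293) = e^{-i·-4·0.3200}·d^4_{-4,-1}(2.5623)·e^{-i·-1·2.2293}. Compute d first:
With c≡cos(β/2)=0.285613 and s≡sin(β/2)=0.958345, N=[1·40320·6·120]^{1/2}=5387.986637
k∈{3} keeps every argument non-negative
  k=3: (−1)^0·5387.9866/(720)·0.2856^5·0.9583^3 = +0.012518
d^4_{-4,-1}(2.5623) = +0.012518
Attach z-rotation phases: D = e^{-i(-4)(0.3200)}·(+0.012518)·e^{-i(-1)(2.2293)} = -0.011682-0.004500i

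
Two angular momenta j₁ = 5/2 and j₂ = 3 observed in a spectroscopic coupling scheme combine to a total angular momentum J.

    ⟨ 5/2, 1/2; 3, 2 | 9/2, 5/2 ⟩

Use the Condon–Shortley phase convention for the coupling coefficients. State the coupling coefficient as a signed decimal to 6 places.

−√(49/198) = -0.497468

j₁+j₂−J=1  J+j₁−j₂=4  J−j₁+j₂=5  j₁+j₂+J+1=11
(j₁±m₁, j₂±m₂, J±M) = (3,2,5,1,7,2)
P² = 115200/11
sum k=0..1:
  [0] +1/480 = 1/480
  [1] −1/144 = -1/144
S = -7/1440
C² = P²·S² = 49/198 ; C = -0.497468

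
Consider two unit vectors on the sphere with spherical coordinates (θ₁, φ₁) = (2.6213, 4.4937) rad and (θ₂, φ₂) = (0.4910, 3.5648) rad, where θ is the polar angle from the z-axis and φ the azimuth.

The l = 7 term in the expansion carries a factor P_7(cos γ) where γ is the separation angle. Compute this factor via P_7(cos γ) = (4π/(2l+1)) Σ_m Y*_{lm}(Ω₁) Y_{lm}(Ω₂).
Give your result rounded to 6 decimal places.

Expand P_7 via completeness: Σ_{m} conj(Y_{7,m}) at Ω₁ times Y_{7,m} at Ω₂ —
  [-7]  conj(Y_{7,-7})(Ω₁) = +0.003749+0.000150i ; Y_{7,-7}(Ω₂) = +0.002549+0.000462i ; Δ = +0.000009+0.000002i
  [-6]  conj(Y_{7,-6})(Ω₁) = +0.006268-0.023690i ; Y_{7,-6}(Ω₂) = -0.014939-0.010272i ; Δ = -0.000337+0.000290i
  [-5]  conj(Y_{7,-5})(Ω₁) = -0.086959-0.044980i ; Y_{7,-5}(Ω₂) = +0.040401+0.066605i ; Δ = -0.000517-0.007609i
  [-4]  conj(Y_{7,-4})(Ω₁) = -0.169252+0.202565i ; Y_{7,-4}(Ω₂) = -0.027684-0.225729i ; Δ = +0.050410+0.032597i
  [-3]  conj(Y_{7,-3})(Ω₁) = +0.284925+0.370118i ; Y_{7,-3}(Ω₂) = -0.131270+0.422602i ; Δ = -0.193815+0.071825i
  [-2]  conj(Y_{7,-2})(Ω₁) = +0.402316-0.188115i ; Y_{7,-2}(Ω₂) = +0.324009-0.366174i ; Δ = +0.061471-0.208268i
  [-1]  conj(Y_{7,-1})(Ω₁) = +0.005970+0.026860i ; Y_{7,-1}(Ω₂) = -0.065610+0.029552i ; Δ = -0.001185-0.001586i
  [+0]  conj(Y_{7,0})(Ω₁) = +0.448955-0.000000i ; Y_{7,0}(Ω₂) = -0.444163+0.000000i ; Δ = -0.199409+0.000000i
  [+1]  conj(Y_{7,1})(Ω₁) = -0.005970+0.026860i ; Y_{7,1}(Ω₂) = +0.065610+0.029552i ; Δ = -0.001185+0.001586i
  [+2]  conj(Y_{7,2})(Ω₁) = +0.402316+0.188115i ; Y_{7,2}(Ω₂) = +0.324009+0.366174i ; Δ = +0.061471+0.208268i
  [+3]  conj(Y_{7,3})(Ω₁) = -0.284925+0.370118i ; Y_{7,3}(Ω₂) = +0.131270+0.422602i ; Δ = -0.193815-0.071825i
  [+4]  conj(Y_{7,4})(Ω₁) = -0.169252-0.202565i ; Y_{7,4}(Ω₂) = -0.027684+0.225729i ; Δ = +0.050410-0.032597i
  [+5]  conj(Y_{7,5})(Ω₁) = +0.086959-0.044980i ; Y_{7,5}(Ω₂) = -0.040401+0.066605i ; Δ = -0.000517+0.007609i
  [+6]  conj(Y_{7,6})(Ω₁) = +0.006268+0.023690i ; Y_{7,6}(Ω₂) = -0.014939+0.010272i ; Δ = -0.000337-0.000290i
  [+7]  conj(Y_{7,7})(Ω₁) = -0.003749+0.000150i ; Y_{7,7}(Ω₂) = -0.002549+0.000462i ; Δ = +0.000009-0.000002i
Accumulated sum -0.367337+0.000000i; after 4π/(2l+1) scaling, -0.307740+0.000000i ⇒ P_7 = -0.307740

-0.307740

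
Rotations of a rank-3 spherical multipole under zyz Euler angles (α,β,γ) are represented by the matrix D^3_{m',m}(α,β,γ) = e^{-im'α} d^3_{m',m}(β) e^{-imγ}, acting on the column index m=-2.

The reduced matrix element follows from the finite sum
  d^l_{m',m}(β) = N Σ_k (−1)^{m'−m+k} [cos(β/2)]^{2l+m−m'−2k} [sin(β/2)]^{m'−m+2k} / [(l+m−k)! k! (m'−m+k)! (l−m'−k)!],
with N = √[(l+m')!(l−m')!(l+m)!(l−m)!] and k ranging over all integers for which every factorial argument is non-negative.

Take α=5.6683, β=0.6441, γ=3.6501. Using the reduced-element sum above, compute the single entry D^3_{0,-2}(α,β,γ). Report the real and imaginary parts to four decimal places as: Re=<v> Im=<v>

Re=0.2076 Im=0.3358

Split into d^3_{0,-2}(β=0.6441) × two z-phases.
With c≡cos(β/2)=0.948589 and s≡sin(β/2)=0.316512, N=[6·6·1·120]^{1/2}=65.726707
Admissible k: 0..1 (factorial args all ≥0)
  k=0: (−1)^2·65.7267/(12)·0.9486^4·0.3165^2 = +0.444275
  k=1: (−1)^3·65.7267/(12)·0.9486^2·0.3165^4 = -0.049463
d^3_{0,-2}(0.6441) = +0.444275 -0.049463 = +0.394813
Phases: e^{-i·(0)·5.6683}=+1.000000+0.000000i, e^{-i·(-2)·3.6501}=+0.525907+0.850542i ⇒ D=+0.207635+0.335805i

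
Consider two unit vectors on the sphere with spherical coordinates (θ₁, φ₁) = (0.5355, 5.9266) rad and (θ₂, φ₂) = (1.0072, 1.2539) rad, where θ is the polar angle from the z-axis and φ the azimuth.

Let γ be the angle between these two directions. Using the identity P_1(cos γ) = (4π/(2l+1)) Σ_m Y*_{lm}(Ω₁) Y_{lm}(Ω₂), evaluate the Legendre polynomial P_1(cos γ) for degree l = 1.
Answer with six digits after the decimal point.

Summing Y*_{l m}(θ₁,φ₁)·Y_{l m}(θ₂,φ₂) over m ∈ [−1, 1]; prefactor 4π/(2·1+1) = 4.188790:
  [-1]  conj(Y_{1,-1})(Ω₁) = 0.16521 - 0.06154j ; Y_{1,-1}(Ω₂) = 0.09101 - 0.27752j ; Δ = -0.00204 - 0.05145j
  [+0]  conj(Y_{1,0})(Ω₁) = 0.42020 + 0.00000j ; Y_{1,0}(Ω₂) = 0.26103 + 0.00000j ; Δ = 0.10968 + 0.00000j
  [+1]  conj(Y_{1,1})(Ω₁) = -0.16521 - 0.06154j ; Y_{1,1}(Ω₂) = -0.09101 - 0.27752j ; Δ = -0.00204 + 0.05145j
Total Σ_m = 0.10560 + 0.00000j. Multiply by 4.188790: 0.44233 + 0.00000j. P_1(cos γ) = 0.442329

0.442329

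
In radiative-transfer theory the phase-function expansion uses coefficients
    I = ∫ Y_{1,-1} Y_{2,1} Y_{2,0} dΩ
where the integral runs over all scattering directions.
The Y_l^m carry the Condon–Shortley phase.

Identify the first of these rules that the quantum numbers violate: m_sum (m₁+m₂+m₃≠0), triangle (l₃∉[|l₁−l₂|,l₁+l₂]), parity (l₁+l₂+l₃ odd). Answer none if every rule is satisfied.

azimuthal sum: -1 + 1 + 0 = 0  ✓
1 ≤ 2 ≤ 3 (triangle on l)  ✓
L = 1 + 2 + 2 = 5 (odd)  ✗

parity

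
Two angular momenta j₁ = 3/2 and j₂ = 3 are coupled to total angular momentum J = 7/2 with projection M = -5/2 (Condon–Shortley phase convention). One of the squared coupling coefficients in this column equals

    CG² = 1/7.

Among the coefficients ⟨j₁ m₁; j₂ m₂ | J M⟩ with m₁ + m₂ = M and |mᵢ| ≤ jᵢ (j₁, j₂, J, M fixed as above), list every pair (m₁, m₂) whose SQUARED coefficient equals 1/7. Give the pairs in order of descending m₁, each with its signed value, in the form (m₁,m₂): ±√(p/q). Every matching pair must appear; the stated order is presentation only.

Admissible pairs with m₁+m₂ = M = -5/2: (-3/2,-1), (-1/2,-2), (1/2,-3)
  (m₁,m₂)=(1/2,-3): CG² = 8/21, CG = +√(8/21)
  (m₁,m₂)=(-1/2,-2): CG² = 1/7, CG = +√(1/7)   ← matches the target
  (m₁,m₂)=(-3/2,-1): CG² = 10/21, CG = −√(10/21)
Pairs with CG² = 1/7: (-1/2,-2): +√(1/7)

(-1/2,-2): +√(1/7)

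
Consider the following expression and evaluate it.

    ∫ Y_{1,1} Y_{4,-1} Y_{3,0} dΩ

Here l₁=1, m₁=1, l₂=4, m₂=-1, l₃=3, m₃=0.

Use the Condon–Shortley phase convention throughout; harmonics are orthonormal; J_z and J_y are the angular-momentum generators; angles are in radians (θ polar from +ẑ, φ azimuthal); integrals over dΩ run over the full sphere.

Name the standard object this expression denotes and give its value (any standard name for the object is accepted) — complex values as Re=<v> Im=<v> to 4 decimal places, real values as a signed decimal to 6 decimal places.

Gaunt coefficient, -0.194664

This is a Gaunt coefficient — the integral of a triple product of spherical harmonics over the sphere.
Checks pass: Σm=0; 8 even; l₃=3∈[3,5].
(2·1+1)(2·4+1)(2·3+1) = 189
Δ: 2! 0! 6! / 9! → 1/252
sum: t=1:−1/36 = -1/36
3j²(1 4 3; 0 0 0) = Δ·Π!·Σ² = 4/63  (sign +1)
sum: t=0:+1/72 = 1/72
3j²(1 4 3; 1 -1 0) = Δ·Π!·Σ² = 5/126  (sign -1)
combine: 4πI² = 189·4/63·5/126 = 10/21
take √, sign -1: I = -0.19466390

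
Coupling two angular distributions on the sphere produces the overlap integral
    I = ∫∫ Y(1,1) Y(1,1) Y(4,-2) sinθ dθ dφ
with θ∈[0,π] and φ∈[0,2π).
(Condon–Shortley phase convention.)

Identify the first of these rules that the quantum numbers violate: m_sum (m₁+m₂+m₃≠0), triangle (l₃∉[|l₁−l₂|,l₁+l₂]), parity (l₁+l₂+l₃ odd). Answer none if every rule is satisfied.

m₁+m₂+m₃ = 1 + 1 − 2 = 0  ✓
triangle: need |l₁−l₂| ≤ l₃ ≤ l₁+l₂ = [0,2]; l₃=4 is outside  ✗
parity: l₁+l₂+l₃ = 6 is even

triangle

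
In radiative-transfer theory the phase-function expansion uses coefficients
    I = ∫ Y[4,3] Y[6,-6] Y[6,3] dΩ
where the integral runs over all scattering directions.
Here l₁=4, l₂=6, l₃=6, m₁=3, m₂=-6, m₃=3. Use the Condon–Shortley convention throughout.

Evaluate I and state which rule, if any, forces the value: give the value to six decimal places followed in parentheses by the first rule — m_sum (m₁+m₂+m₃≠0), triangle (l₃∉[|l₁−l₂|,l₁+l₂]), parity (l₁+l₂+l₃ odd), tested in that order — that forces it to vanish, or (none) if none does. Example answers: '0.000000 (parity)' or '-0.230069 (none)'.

-0.119136 (none)

m-sum 0 ✓  L=16 even ✓  2≤6≤10 ✓
Π(2lᵢ+1) = 9×13×13 = 1521
triangle coeff Δ(4,6,6) = 1/15315300
Σ_t [0,4]: t=0:+1/829440 t=1:−1/25920 t=2:+1/9216 t=3:−1/25920 t=4:+1/829440 = 7/207360
(3j)²=28/2431 [(4 6 6; 0 0 0)], sign=+1
Σ_t [0,0]: t=0:+1/5806080 = 1/5806080
(3j)²=9/884 [(4 6 6; 3 -6 3)], sign=-1
⇒ 4πI² = 567/3179
I = (-1)√(567/3179/(4π)) = -0.11913554
No selection rule forces the value: the integral is nonzero (none).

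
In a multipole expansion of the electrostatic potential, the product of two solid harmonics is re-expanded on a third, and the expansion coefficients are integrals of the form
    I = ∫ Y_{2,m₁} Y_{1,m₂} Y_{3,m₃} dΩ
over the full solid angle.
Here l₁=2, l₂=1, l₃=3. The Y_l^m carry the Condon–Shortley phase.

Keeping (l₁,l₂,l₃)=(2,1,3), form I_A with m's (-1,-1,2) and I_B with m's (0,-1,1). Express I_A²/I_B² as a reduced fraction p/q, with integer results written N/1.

5/3

Shared (l₁,l₂,l₃)=(2,1,3): N and (l;000)² cancel in I_A²/I_B².
A: Δ = 0!·4!·2!/7! = 1/105; Racah Σ t=0..0: t=0:+1/12 = 1/12; ⇒ 3j(2 1 3; -1 -1 2)² = 2/21, sgn -1
B: Δ = 0!·4!·2!/7! = 1/105; Racah Σ t=0..0: t=0:+1/8 = 1/8; ⇒ 3j(2 1 3; 0 -1 1)² = 2/35, sgn +1
I_A²/I_B² = (2/21)/(2/35) = 5/3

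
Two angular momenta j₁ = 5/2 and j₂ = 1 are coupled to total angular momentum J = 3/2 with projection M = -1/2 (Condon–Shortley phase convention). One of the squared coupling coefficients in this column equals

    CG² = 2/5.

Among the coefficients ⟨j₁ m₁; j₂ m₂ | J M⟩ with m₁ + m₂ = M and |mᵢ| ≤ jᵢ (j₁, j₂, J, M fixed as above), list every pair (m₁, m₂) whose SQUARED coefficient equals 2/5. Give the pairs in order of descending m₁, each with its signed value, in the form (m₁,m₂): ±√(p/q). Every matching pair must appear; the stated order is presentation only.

Admissible pairs with m₁+m₂ = M = -1/2: (-3/2,1), (-1/2,0), (1/2,-1)
  (m₁,m₂)=(1/2,-1): CG² = 1/5, CG = +√(1/5)
  (m₁,m₂)=(-1/2,0): CG² = 2/5, CG = −√(2/5)   ← matches the target
  (m₁,m₂)=(-3/2,1): CG² = 2/5, CG = +√(2/5)   ← matches the target
Pairs with CG² = 2/5: (-1/2,0): −√(2/5); (-3/2,1): +√(2/5)

(-1/2,0): −√(2/5); (-3/2,1): +√(2/5)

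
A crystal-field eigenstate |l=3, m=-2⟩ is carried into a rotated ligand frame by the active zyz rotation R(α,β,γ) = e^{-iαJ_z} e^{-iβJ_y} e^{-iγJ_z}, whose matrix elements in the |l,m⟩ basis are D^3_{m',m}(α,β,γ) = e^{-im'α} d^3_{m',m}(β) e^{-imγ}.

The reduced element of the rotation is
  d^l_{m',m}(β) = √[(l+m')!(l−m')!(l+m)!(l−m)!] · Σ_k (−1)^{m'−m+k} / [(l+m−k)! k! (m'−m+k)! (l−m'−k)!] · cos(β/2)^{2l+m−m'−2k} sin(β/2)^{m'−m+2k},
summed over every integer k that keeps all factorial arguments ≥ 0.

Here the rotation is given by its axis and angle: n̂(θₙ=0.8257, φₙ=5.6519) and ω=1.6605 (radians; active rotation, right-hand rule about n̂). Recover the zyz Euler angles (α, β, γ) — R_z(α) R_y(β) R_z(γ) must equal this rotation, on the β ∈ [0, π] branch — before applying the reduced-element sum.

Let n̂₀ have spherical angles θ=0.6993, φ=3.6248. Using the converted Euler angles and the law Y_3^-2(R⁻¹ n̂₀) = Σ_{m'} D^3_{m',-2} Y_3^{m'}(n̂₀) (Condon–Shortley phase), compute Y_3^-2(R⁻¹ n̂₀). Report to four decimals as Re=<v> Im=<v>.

Axis–angle → zyz. n̂ = (sinθₙcosφₙ, sinθₙsinφₙ, cosθₙ) = (+0.593361, -0.433798, +0.678043), ω = 1.6605.
R = I cosω + sinω [n̂]ₓ + (1−cosω) n̂n̂ᵀ gives
  R = [+0.294035, -0.955774, +0.006312; +0.394859, +0.115455, -0.911458; +0.870419, +0.270493, +0.411344]
β = atan2(√(R₁₃²+R₂₃²), R₃₃) = 1.146869; α = atan2(R₂₃, R₁₃) mod 2π = 4.719314; γ = atan2(R₃₂, −R₃₁) mod 2π = 2.840292
Need the full column D^3_{m',-2} for m'=−3..3 at α=4.7193, β=1.1469, γ=2.8403.
cos(β/2)=0.840043, sin(β/2)=0.542520
d^3_{-3,-2}: single k=1 term ⇒ +0.555902;  D = +0.305496+0.464435i
d^3_{-2,-2}: k∈[0..1] ⇒ +0.351405 -0.732837 = -0.381432;  D = +0.317212-0.211817i
d^3_{-1,-2}: k∈[0..1] ⇒ -0.717667 +0.598662 = -0.119004;  D = +0.066770+0.098508i
d^3_{0,-2}: k∈[0..1] ⇒ +0.802783 -0.334832 = +0.467951;  D = +0.385528-0.265228i
d^3_{1,-2}: k∈[0..1] ⇒ -0.598662 +0.124848 = -0.473815;  D = -0.271249-0.388490i
d^3_{2,-2}: k∈[0..1] ⇒ +0.305659 -0.025497 = +0.280161;  D = -0.228593+0.161973i
d^3_{3,-2}: single k=0 term ⇒ -0.096707;  D = +0.056455+0.078517i
Y_3^{m'}(θ=0.6993,φ=3.6248) and Σ D·Y over m':
  (+0.3055+0.4644i)·(-0.0135+0.1105i)  (+0.3172-0.2118i)·(+0.1841-0.2666i)  (+0.0668+0.0985i)·(-0.3552+0.1864i)  (+0.3855-0.2652i)·(-0.0205+0.0000i)  (-0.2712-0.3885i)·(+0.3552+0.1864i)  (-0.2286+0.1620i)·(+0.1841+0.2666i)  (+0.0565+0.0785i)·(+0.0135+0.1105i)
Y_3^-2(R⁻¹ n̂) = -0.220584-0.325605i

Re=-0.2206 Im=-0.3256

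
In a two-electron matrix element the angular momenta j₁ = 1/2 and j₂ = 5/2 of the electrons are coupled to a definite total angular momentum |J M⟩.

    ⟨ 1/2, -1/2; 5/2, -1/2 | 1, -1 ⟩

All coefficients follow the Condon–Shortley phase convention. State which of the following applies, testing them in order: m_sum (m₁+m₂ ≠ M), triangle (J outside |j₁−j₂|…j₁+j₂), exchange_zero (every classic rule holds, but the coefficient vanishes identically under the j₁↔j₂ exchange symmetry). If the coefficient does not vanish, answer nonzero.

m-sum: m₁+m₂ = -1/2+(-1/2) = -1, M = -1  ✓
triangle: need |j₁−j₂| ≤ J ≤ j₁+j₂, i.e. J ∈ [2, 3]; J = 1 is outside ✗ ⇒ coefficient is 0

triangle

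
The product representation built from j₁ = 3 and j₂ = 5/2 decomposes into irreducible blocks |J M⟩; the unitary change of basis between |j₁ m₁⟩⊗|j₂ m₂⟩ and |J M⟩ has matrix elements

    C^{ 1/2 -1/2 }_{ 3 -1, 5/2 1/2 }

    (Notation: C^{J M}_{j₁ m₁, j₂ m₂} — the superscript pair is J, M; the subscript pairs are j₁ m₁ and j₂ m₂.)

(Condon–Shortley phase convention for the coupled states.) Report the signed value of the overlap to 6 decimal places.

−√(4/21) ≈ -0.436436

triangle: 5!·1!·0!/7! = 120/5040
(j±m)!: 2!·4!·3!·2!·0!·1! = 576
prefactor² = (2J+1)·Δ·N² = 192/7
  k=3: −1/(3!·2!·1!·0!·0!·0!) = -1/12
Σ = -1/12  ⇒  CG² = 192/7·(-1/12)² = 4/21
CG = −√(4/21) = -0.436436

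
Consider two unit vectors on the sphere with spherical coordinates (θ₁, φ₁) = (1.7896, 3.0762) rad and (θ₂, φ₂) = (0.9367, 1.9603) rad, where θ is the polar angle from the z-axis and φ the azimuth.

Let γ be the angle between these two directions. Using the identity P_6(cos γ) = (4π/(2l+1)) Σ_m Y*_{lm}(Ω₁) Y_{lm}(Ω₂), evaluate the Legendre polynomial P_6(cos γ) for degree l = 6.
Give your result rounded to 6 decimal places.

Expand P_6 via completeness: Σ_{m} conj(Y_{6,m}) at Ω₁ times Y_{6,m} at Ω₂ —
  term(m=-6) = 0.05057 + 0.02211j   from Y*(Ω₁)=0.38621 - 0.15982j, Y(Ω₂)=0.09157 + 0.09515j
  term(m=-5) = -0.08258 + 0.07008j   from Y*(Ω₁)=0.30490 - 0.10340j, Y(Ω₂)=-0.31283 + 0.12376j
  term(m=-4) = 0.01652 + 0.06503j   from Y*(Ω₁)=-0.15075 + 0.04036j, Y(Ω₂)=0.00550 - 0.42991j
  term(m=-3) = -0.05550 - 0.01160j   from Y*(Ω₁)=-0.32013 + 0.06362j, Y(Ω₂)=0.15985 + 0.06801j
  term(m=-2) = 0.01136 - 0.01460j   from Y*(Ω₁)=0.06928 - 0.00911j, Y(Ω₂)=0.18838 - 0.18599j
  term(m=-1) = 0.04042 + 0.08263j   from Y*(Ω₁)=0.31879 - 0.02088j, Y(Ω₂)=0.10934 + 0.26637j
  term(m=+0) = -0.00893 + 0.00000j   from Y*(Ω₁)=-0.04627 + 0.00000j, Y(Ω₂)=0.19300 + 0.00000j
  term(m=+1) = 0.04042 - 0.08263j   from Y*(Ω₁)=-0.31879 - 0.02088j, Y(Ω₂)=-0.10934 + 0.26637j
  term(m=+2) = 0.01136 + 0.01460j   from Y*(Ω₁)=0.06928 + 0.00911j, Y(Ω₂)=0.18838 + 0.18599j
  term(m=+3) = -0.05550 + 0.01160j   from Y*(Ω₁)=0.32013 + 0.06362j, Y(Ω₂)=-0.15985 + 0.06801j
  term(m=+4) = 0.01652 - 0.06503j   from Y*(Ω₁)=-0.15075 - 0.04036j, Y(Ω₂)=0.00550 + 0.42991j
  term(m=+5) = -0.08258 - 0.07008j   from Y*(Ω₁)=-0.30490 - 0.10340j, Y(Ω₂)=0.31283 + 0.12376j
  term(m=+6) = 0.05057 - 0.02211j   from Y*(Ω₁)=0.38621 + 0.15982j, Y(Ω₂)=0.09157 - 0.09515j
Accumulated sum -0.04737 - 0.00000j; after 4π/(2l+1) scaling, -0.04579 - 0.00000j ⇒ P_6 = -0.045789

-0.045789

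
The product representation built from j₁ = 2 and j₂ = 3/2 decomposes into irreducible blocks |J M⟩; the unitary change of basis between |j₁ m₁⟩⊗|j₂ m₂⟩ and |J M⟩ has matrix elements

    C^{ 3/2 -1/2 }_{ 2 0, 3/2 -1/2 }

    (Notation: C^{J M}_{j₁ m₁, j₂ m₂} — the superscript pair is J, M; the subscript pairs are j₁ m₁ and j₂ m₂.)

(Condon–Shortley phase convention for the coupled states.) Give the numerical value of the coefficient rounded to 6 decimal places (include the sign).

j₁+j₂−J=2  J+j₁−j₂=2  J−j₁+j₂=1  j₁+j₂+J+1=6
(j₁±m₁, j₂±m₂, J±M) = (2,2,1,2,1,2)
P² = 16/45
sum k=0..1:
  [0] +1/4 = 1/4
  [1] −1/1 = -1
S = -3/4
C² = P²·S² = 1/5 ; C = -0.447214

-0.447214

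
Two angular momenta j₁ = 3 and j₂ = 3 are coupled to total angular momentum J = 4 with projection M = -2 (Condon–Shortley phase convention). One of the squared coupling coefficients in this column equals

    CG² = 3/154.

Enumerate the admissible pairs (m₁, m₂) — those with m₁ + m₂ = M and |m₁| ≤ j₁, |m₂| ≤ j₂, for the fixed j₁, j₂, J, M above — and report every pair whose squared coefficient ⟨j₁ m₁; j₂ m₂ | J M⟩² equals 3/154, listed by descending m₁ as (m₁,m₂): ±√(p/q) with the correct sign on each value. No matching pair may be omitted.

(0,-2): +√(3/154); (-2,0): +√(3/154)

Admissible pairs with m₁+m₂ = M = -2: (-3,1), (-2,0), (-1,-1), (0,-2), (1,-3)
  (m₁,m₂)=(1,-3): CG² = 27/77, CG = +√(27/77)
  (m₁,m₂)=(0,-2): CG² = 3/154, CG = +√(3/154)   ← matches the target
  (m₁,m₂)=(-1,-1): CG² = 20/77, CG = −√(20/77)
  (m₁,m₂)=(-2,0): CG² = 3/154, CG = +√(3/154)   ← matches the target
  (m₁,m₂)=(-3,1): CG² = 27/77, CG = +√(27/77)
Pairs with CG² = 3/154: (0,-2): +√(3/154); (-2,0): +√(3/154)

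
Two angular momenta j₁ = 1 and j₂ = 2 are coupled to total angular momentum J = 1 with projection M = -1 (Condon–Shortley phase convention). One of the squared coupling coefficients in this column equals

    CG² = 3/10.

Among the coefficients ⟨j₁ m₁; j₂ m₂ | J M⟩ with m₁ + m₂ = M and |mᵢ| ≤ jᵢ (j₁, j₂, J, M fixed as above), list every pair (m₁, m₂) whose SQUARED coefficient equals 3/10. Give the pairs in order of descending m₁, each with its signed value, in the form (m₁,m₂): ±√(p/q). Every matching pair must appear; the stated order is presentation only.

(0,-1): −√(3/10)

Admissible pairs with m₁+m₂ = M = -1: (-1,0), (0,-1), (1,-2)
  (m₁,m₂)=(1,-2): CG² = 3/5, CG = +√(3/5)
  (m₁,m₂)=(0,-1): CG² = 3/10, CG = −√(3/10)   ← matches the target
  (m₁,m₂)=(-1,0): CG² = 1/10, CG = +√(1/10)
Pairs with CG² = 3/10: (0,-1): −√(3/10)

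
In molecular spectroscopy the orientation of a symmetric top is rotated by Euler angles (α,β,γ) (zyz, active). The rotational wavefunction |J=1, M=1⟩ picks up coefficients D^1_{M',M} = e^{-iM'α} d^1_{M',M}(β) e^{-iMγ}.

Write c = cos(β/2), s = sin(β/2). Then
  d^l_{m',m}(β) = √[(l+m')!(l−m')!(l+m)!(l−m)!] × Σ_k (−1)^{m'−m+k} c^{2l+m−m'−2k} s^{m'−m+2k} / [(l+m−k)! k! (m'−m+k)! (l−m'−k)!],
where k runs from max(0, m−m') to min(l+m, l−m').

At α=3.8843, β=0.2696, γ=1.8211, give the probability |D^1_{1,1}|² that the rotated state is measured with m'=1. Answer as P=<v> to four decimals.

P=0.9642

Split into d^1_{1,1}(β=0.2696) × two z-phases.
c=cos(0.269600/2)=0.990928, s=sin(0.269600/2)=0.134392; N=√[2·1·2·1]=2.000000
k∈{0} keeps every argument non-negative
  k=0: (−1)^0·2.0000/(2)·0.9909^2·0.1344^0 = +0.981939
d^1_{1,1}(0.2696) = +0.981939
|D^1_{1,1}|² = |d^1_{1,1}(β)|² = (+0.981939)² = 0.964204 (the z-rotation phases have unit modulus)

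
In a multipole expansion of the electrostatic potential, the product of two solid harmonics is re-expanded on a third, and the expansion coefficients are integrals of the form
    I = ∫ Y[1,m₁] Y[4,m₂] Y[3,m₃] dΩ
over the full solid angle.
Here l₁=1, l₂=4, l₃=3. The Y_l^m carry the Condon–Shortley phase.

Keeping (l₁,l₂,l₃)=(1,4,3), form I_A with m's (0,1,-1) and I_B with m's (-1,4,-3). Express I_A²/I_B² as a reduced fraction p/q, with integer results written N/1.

Same 1,4,3: normalisation and zero-m 3j drop out of the ratio.
A: Δ: 2! 0! 6! / 9! → 1/252; sum: t=1:−1/48 = -1/48; 3j²(1 4 3; 0 1 -1) = Δ·Π!·Σ² = 5/84  (sign -1)
B: Δ: 2! 0! 6! / 9! → 1/252; sum: t=2:+1/1440 = 1/1440; 3j²(1 4 3; -1 4 -3) = Δ·Π!·Σ² = 1/9  (sign +1)
I_A²/I_B² = (5/84)/(1/9) = 15/28

15/28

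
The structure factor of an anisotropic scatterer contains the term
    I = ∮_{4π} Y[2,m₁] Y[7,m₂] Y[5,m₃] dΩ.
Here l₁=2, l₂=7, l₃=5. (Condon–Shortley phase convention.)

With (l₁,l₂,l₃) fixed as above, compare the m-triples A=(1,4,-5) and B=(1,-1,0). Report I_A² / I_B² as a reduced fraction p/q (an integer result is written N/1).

11/336

Shared (l₁,l₂,l₃)=(2,7,5): N and (l;000)² cancel in I_A²/I_B².
A: Δ = 4!·0!·10!/15! = 1/15015; Racah Σ t=1..1: t=1:−1/21772800 = -1/21772800; ⇒ 3j(2 7 5; 1 4 -5)² = 1/1365, sgn -1
B: Δ = 4!·0!·10!/15! = 1/15015; Racah Σ t=1..1: t=1:−1/86400 = -1/86400; ⇒ 3j(2 7 5; 1 -1 0)² = 16/715, sgn +1
I_A²/I_B² = (1/1365)/(16/715) = 11/336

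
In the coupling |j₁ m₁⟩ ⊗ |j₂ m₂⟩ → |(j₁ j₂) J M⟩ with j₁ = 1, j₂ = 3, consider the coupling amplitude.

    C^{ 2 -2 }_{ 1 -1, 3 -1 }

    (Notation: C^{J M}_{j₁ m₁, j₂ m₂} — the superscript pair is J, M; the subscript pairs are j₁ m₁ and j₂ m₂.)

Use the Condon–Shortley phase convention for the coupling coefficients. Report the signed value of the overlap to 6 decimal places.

triangle: 2!×0!×4!/7! = 48/5040
(j±m)!: 0!×2!×2!×4!×0!×4! = 2304
prefactor² = (2J+1)×Δ×N² = 768/7
  k=2: +1/(2!×0!×0!×0!×0!×4!) = 1/48
Σ = 1/48  ⇒  CG² = 768/7×(1/48)² = 1/21
CG = +√(1/21) = +0.218218

+0.218218  (= +√(1/21))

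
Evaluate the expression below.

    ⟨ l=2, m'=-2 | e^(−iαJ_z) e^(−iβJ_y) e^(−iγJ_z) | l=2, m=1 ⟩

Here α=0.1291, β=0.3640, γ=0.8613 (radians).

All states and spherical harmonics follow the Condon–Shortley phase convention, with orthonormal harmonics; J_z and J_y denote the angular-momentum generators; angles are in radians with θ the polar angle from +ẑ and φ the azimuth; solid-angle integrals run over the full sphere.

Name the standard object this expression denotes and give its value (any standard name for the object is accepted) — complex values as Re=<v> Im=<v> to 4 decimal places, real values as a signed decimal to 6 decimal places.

Wigner D-matrix element, Re=0.0096 Im=-0.0066

This is a Wigner D-matrix element — the rotation-matrix element ⟨l m'| R(α,β,γ) |l m⟩ in the angular-momentum basis.
D^2_{-2,1}(0.1291,0.3640,0.8613) = e^{-i·-2·0.1291}·d^2_{-2,1}(0.3640)·e^{-i·1·0.8613}. Compute d first:
With c≡cos(β/2)=0.983484 and s≡sin(β/2)=0.180997, N=[1·24·6·1]^{1/2}=12.000000
Admissible k: 3..3 (factorial args all ≥0)
  k=3: (−1)^0·12.0000/(6)·0.9835^1·0.1810^3 = +0.011663
d^2_{-2,1}(0.3640) = +0.011663
D = (+0.966851+0.255341i)·(+0.011663)·(+0.651452-0.758690i) = +0.009605-0.006615i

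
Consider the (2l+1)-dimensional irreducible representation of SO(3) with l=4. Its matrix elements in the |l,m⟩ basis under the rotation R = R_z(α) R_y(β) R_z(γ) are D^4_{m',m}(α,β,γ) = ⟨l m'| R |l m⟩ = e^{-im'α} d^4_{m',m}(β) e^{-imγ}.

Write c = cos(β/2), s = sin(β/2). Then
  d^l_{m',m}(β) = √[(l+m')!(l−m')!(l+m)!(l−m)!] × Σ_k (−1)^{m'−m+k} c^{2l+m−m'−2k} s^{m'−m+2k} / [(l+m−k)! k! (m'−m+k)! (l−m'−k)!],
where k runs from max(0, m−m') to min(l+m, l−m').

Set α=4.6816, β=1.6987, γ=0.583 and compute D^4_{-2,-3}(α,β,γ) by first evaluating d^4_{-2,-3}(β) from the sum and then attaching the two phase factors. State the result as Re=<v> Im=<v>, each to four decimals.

Re=0.0516 Im=-0.4402

D^4_{-2,-3}(4.6816,1.6987,0.5830) = e^{-i·-2·4.6816}·d^4_{-2,-3}(1.6987)·e^{-i·-3·0.5830}. Compute d first:
With c≡cos(β/2)=0.660471 and s≡sin(β/2)=0.750851, N=[2·720·1·5040]^{1/2}=2693.993318
k∈{0,1} keeps every argument non-negative
  k=0: (−1)^1·2693.9933/(720)·0.6605^7·0.7509^1 = -0.154027
  k=1: (−1)^2·2693.9933/(240)·0.6605^5·0.7509^3 = +0.597196
d^4_{-2,-3}(1.6987) = -0.154027 +0.597196 = +0.443169
D = (-0.998105+0.061539i)·(+0.443169)·(-0.177262+0.984164i) = +0.051568-0.440159i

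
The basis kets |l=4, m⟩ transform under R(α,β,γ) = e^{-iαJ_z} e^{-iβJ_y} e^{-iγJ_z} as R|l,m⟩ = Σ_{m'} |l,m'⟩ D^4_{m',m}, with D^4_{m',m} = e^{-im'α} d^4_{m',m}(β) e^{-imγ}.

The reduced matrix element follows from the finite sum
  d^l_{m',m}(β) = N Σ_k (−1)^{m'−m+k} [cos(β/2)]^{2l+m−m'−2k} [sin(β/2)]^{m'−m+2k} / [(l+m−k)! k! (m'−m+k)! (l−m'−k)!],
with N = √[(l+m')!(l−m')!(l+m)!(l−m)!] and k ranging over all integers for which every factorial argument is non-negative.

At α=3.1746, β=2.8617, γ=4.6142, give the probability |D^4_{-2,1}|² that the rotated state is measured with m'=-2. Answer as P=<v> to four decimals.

Split into d^4_{-2,1}(β=2.8617) × two z-phases.
c=cos(2.861700/2)=0.139490, s=sin(2.861700/2)=0.990223; N=√[2·720·120·6]=1018.233765
Admissible k: 3..5 (factorial args all ≥0)
  k=3: (−1)^0·1018.2338/(72)·0.1395^5·0.9902^3 = +0.000725
  k=4: (−1)^1·1018.2338/(48)·0.1395^3·0.9902^5 = -0.054815
  k=5: (−1)^2·1018.2338/(240)·0.1395^1·0.9902^7 = +0.552474
d^4_{-2,1}(2.8617) = +0.000725 -0.054815 +0.552474 = +0.498384
|D^4_{-2,1}|² = |d^4_{-2,1}(β)|² = (+0.498384)² = 0.248386 (the z-rotation phases have unit modulus)

P=0.2484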